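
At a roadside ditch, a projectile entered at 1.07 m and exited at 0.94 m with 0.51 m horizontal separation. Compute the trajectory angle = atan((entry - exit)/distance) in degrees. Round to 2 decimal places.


Bullet trajectory angle:
Height difference = 1.07 - 0.94 = 0.13 m
angle = atan(0.13 / 0.51)
angle = atan(0.254902)
angle = 14.30 degrees

14.30


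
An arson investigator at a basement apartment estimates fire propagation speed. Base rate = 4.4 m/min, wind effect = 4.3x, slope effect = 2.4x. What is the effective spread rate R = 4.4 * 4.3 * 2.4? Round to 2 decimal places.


Fire spread rate calculation:
R = R0 * wind_factor * slope_factor
= 4.4 * 4.3 * 2.4
= 18.92 * 2.4
= 45.41 m/min

45.41


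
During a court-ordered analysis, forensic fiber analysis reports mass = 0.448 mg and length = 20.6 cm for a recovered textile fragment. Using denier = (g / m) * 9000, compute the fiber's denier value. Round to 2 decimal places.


Denier calculation:
Mass in grams = 0.448 mg / 1000 = 0.000448 g
Length in meters = 20.6 cm / 100 = 0.206 m
Linear density = mass / length = 0.000448 / 0.206 = 0.00217476 g/m
Denier = (g/m) * 9000 = 0.00217476 * 9000 = 19.57

19.57


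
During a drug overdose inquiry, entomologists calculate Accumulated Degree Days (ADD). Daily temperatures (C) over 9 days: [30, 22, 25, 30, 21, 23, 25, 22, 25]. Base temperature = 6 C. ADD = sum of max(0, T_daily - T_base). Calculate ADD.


Computing ADD day by day:
Day 1: max(0, 30 - 6) = 24
Day 2: max(0, 22 - 6) = 16
Day 3: max(0, 25 - 6) = 19
Day 4: max(0, 30 - 6) = 24
Day 5: max(0, 21 - 6) = 15
Day 6: max(0, 23 - 6) = 17
Day 7: max(0, 25 - 6) = 19
Day 8: max(0, 22 - 6) = 16
Day 9: max(0, 25 - 6) = 19
Total ADD = 169

169


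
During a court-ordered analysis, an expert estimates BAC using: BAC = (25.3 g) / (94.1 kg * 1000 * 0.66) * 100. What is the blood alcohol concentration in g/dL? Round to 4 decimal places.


Applying the Widmark formula:
BAC = (dose_g / (body_wt * 1000 * r)) * 100
Denominator = 94.1 * 1000 * 0.66 = 62106
BAC = (25.3 / 62106) * 100
BAC = 0.0407 g/dL

0.0407


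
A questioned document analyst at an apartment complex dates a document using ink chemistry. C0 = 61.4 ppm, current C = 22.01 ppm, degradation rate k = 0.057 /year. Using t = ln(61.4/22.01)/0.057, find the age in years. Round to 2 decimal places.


Document age estimation:
C0/C = 61.4 / 22.01 = 2.789641
ln(C0/C) = 1.025913
t = 1.025913 / 0.057 = 18.00 years

18.00


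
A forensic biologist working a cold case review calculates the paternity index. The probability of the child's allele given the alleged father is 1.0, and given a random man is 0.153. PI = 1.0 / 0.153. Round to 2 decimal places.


Paternity Index calculation:
PI = P(allele|father) / P(allele|random)
PI = 1.0 / 0.153
PI = 6.54

6.54


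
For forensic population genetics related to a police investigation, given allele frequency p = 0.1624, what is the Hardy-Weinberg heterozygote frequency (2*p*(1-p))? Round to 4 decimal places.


Hardy-Weinberg heterozygote frequency:
q = 1 - p = 1 - 0.1624 = 0.8376
2pq = 2 * 0.1624 * 0.8376 = 0.2721

0.2721


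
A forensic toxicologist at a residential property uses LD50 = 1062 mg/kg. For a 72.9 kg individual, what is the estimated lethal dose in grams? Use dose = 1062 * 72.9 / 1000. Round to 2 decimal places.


Lethal dose calculation:
Lethal dose = LD50 * body_weight / 1000
= 1062 * 72.9 / 1000
= 77419.8 / 1000
= 77.42 g

77.42


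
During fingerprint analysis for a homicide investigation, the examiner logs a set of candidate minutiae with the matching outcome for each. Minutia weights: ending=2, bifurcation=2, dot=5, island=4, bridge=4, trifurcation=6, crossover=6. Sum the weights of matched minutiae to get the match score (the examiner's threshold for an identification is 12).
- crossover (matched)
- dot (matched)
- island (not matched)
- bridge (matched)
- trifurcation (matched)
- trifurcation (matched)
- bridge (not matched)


Weighted minutiae match score:
  crossover: matched, +6 (running total 6)
  dot: matched, +5 (running total 11)
  island: not matched, +0
  bridge: matched, +4 (running total 15)
  trifurcation: matched, +6 (running total 21)
  trifurcation: matched, +6 (running total 27)
  bridge: not matched, +0
Total score = 27
Threshold = 12; verdict = identification

27


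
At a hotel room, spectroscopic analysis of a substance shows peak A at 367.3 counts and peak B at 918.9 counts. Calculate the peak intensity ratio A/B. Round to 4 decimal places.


Spectral peak ratio:
Peak A = 367.3 counts
Peak B = 918.9 counts
Ratio = 367.3 / 918.9 = 0.3997

0.3997


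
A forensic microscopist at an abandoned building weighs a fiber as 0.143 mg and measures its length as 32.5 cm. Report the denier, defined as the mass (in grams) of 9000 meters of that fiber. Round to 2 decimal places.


Denier calculation:
Mass in grams = 0.143 mg / 1000 = 0.000143 g
Length in meters = 32.5 cm / 100 = 0.325 m
Linear density = mass / length = 0.000143 / 0.325 = 0.00044 g/m
Denier = (g/m) * 9000 = 0.00044 * 9000 = 3.96

3.96


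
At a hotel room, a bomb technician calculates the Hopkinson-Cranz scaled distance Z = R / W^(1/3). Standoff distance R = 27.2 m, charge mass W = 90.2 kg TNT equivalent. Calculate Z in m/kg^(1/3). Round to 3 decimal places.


Scaled distance calculation:
W^(1/3) = 90.2^(1/3) = 4.484722
Z = R / W^(1/3) = 27.2 / 4.484722
Z = 6.065 m/kg^(1/3)

6.065


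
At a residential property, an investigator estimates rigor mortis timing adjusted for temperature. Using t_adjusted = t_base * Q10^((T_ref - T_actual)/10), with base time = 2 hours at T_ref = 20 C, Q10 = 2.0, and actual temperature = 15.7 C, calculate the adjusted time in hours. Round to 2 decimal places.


Rigor mortis time adjustment:
Exponent = (T_ref - T_actual) / 10 = (20 - 15.7) / 10 = 0.43
Q10 factor = 2.0^0.43 = 1.34723
t_adjusted = 2 * 1.34723 = 2.69 hours

2.69


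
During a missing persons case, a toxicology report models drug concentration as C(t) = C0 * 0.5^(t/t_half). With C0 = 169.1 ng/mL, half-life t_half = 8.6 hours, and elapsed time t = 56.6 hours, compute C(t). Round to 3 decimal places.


Drug concentration decay:
Number of half-lives = t / t_half = 56.6 / 8.6 = 6.581395
Decay factor = 0.5^6.581395 = 0.01044246
C(t) = 169.1 * 0.01044246 = 1.766 ng/mL

1.766


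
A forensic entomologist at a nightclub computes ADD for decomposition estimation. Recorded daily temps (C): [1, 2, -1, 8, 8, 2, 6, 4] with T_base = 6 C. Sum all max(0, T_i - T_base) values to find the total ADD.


Computing ADD day by day:
Day 1: max(0, 1 - 6) = 0
Day 2: max(0, 2 - 6) = 0
Day 3: max(0, -1 - 6) = 0
Day 4: max(0, 8 - 6) = 2
Day 5: max(0, 8 - 6) = 2
Day 6: max(0, 2 - 6) = 0
Day 7: max(0, 6 - 6) = 0
Day 8: max(0, 4 - 6) = 0
Total ADD = 4

4


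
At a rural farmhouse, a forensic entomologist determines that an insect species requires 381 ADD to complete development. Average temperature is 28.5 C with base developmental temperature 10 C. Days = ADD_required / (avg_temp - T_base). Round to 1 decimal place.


Insect development time:
Effective temperature = avg_temp - T_base = 28.5 - 10 = 18.5 C
Days = ADD / effective_temp = 381 / 18.5 = 20.6 days

20.6


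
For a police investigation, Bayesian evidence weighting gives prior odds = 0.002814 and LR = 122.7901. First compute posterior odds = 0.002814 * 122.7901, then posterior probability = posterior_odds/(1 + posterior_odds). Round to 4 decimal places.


Bayesian evidence evaluation:
Posterior odds = prior_odds * LR = 0.002814 * 122.7901 = 0.3455313
Posterior probability = posterior_odds / (1 + posterior_odds)
= 0.3455313 / (1 + 0.3455313)
= 0.3455313 / 1.3455313
= 0.2568

0.2568


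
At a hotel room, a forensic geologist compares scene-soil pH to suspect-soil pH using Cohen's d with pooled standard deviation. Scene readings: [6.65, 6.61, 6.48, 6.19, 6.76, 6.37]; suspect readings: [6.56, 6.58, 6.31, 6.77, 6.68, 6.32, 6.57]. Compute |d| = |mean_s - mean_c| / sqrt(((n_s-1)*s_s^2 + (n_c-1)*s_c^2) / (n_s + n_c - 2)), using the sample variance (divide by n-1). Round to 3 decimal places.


Pooled-variance Cohen's d for soil pH comparison:
Scene mean = 39.06 / 6 = 6.51
Suspect mean = 45.79 / 7 = 6.541429
Scene sample variance s_s^2 = 0.043
Suspect sample variance s_c^2 = 0.029448
Pooled variance = ((n_s-1)*s_s^2 + (n_c-1)*s_c^2) / (n_s + n_c - 2) = 0.035608
Pooled SD = sqrt(0.035608) = 0.188701
Mean difference = -0.031429
|d| = |-0.031429| / 0.188701 = 0.167

0.167


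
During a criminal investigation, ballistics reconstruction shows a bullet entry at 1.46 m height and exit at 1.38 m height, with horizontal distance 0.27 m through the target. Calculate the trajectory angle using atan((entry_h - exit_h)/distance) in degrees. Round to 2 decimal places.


Bullet trajectory angle:
Height difference = 1.46 - 1.38 = 0.08 m
angle = atan(0.08 / 0.27)
angle = atan(0.296296)
angle = 16.50 degrees

16.50


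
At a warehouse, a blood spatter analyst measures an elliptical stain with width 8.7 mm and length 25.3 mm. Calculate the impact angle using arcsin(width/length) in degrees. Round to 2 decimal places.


Blood spatter impact angle calculation:
width / length = 8.7 / 25.3 = 0.343874
angle = arcsin(0.343874)
angle = 20.11 degrees

20.11


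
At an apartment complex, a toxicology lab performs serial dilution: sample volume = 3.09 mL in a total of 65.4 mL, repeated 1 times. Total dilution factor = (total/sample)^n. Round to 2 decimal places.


Dilution factor calculation:
Single dilution = V_total / V_sample = 65.4 / 3.09 ≈ 21.165049
Number of dilutions = 1
Total DF = (65.4 / 3.09)^1 (full precision, rounded at the end) = 21.17

21.17


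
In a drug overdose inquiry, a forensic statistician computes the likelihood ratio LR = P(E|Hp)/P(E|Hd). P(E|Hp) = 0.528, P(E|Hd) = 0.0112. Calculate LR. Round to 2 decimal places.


Likelihood ratio calculation:
LR = P(E|Hp) / P(E|Hd)
LR = 0.528 / 0.0112
LR = 47.14

47.14


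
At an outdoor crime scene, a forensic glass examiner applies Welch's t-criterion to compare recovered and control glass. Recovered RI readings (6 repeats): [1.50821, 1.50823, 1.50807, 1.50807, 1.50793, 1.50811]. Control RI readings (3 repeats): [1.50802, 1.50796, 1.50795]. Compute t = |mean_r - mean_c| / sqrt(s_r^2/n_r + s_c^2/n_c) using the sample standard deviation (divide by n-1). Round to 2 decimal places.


Welch's t-criterion for glass RI comparison:
Recovered mean = sum / n_r = 9.04862 / 6 = 1.5081033
Control mean = sum / n_c = 4.52393 / 3 = 1.5079767
Recovered sample variance s_r^2 = 1.19467e-08
Control sample variance s_c^2 = 1.43333e-09
Welch SE (unpooled) = sqrt(s_r^2/n_r + s_c^2/n_c) = sqrt(1.99111e-09 + 4.77778e-10) = sqrt(2.46889e-09) = 4.96879e-05
|mean_r - mean_c| = 0.000126667
t = 0.000126667 / 4.96879e-05 = 2.55

2.55


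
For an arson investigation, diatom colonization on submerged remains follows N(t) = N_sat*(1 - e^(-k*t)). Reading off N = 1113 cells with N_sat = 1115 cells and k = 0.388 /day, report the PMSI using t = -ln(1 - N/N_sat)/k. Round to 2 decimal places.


PMSI from diatom colonization curve:
N / N_sat = 1113 / 1115 = 0.998206
1 - N/N_sat = 0.001794
ln(1 - N/N_sat) = -6.323308
t = -ln(1 - N/N_sat) / k = -(-6.323308) / 0.388 = 16.30 days

16.30


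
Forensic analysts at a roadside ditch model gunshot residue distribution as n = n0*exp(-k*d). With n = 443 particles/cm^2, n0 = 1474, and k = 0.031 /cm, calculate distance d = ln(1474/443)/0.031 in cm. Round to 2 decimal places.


GSR distance calculation:
n0/n = 1474 / 443 = 3.327314
ln(n0/n) = 1.202165
d = 1.202165 / 0.031 = 38.78 cm

38.78


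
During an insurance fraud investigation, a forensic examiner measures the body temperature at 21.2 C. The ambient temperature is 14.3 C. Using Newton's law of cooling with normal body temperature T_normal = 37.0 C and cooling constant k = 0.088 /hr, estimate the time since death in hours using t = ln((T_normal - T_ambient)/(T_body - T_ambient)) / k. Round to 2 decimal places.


Using Newton's law of cooling:
t = ln((T_normal - T_ambient) / (T_body - T_ambient)) / k
T_normal - T_ambient = 22.7
T_body - T_ambient = 6.9
Ratio = 3.289855
ln(ratio) = 1.190843
t = 1.190843 / 0.088 = 13.53 hours

13.53


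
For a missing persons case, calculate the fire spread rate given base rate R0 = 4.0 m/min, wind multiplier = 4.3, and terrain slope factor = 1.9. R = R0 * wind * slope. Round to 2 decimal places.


Fire spread rate calculation:
R = R0 * wind_factor * slope_factor
= 4.0 * 4.3 * 1.9
= 17.2 * 1.9
= 32.68 m/min

32.68


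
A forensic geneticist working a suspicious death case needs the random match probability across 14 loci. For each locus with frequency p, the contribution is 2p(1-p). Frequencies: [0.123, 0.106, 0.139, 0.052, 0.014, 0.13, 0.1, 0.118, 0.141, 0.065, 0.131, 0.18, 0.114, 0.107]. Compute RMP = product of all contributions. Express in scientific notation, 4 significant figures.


Computing RMP for 14 loci:
Locus 1: 2 * 0.123 * 0.877 = 0.215742
Locus 2: 2 * 0.106 * 0.894 = 0.189528
Locus 3: 2 * 0.139 * 0.861 = 0.239358
Locus 4: 2 * 0.052 * 0.948 = 0.098592
Locus 5: 2 * 0.014 * 0.986 = 0.027608
Locus 6: 2 * 0.13 * 0.87 = 0.2262
Locus 7: 2 * 0.1 * 0.9 = 0.18
Locus 8: 2 * 0.118 * 0.882 = 0.208152
Locus 9: 2 * 0.141 * 0.859 = 0.242238
Locus 10: 2 * 0.065 * 0.935 = 0.12155
Locus 11: 2 * 0.131 * 0.869 = 0.227678
Locus 12: 2 * 0.18 * 0.82 = 0.2952
Locus 13: 2 * 0.114 * 0.886 = 0.202008
Locus 14: 2 * 0.107 * 0.893 = 0.191102
RMP = 1.725e-11

1.725e-11


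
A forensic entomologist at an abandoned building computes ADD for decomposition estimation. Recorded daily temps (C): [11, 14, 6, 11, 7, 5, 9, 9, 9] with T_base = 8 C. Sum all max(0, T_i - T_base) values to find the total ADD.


Computing ADD day by day:
Day 1: max(0, 11 - 8) = 3
Day 2: max(0, 14 - 8) = 6
Day 3: max(0, 6 - 8) = 0
Day 4: max(0, 11 - 8) = 3
Day 5: max(0, 7 - 8) = 0
Day 6: max(0, 5 - 8) = 0
Day 7: max(0, 9 - 8) = 1
Day 8: max(0, 9 - 8) = 1
Day 9: max(0, 9 - 8) = 1
Total ADD = 15

15


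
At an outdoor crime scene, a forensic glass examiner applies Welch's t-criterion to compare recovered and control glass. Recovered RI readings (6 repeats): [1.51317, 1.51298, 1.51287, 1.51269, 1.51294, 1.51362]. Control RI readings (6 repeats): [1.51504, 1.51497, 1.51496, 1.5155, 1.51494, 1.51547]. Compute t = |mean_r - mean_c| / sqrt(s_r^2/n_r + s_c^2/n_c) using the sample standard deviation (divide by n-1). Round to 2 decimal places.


Welch's t-criterion for glass RI comparison:
Recovered mean = sum / n_r = 9.07827 / 6 = 1.513045
Control mean = sum / n_c = 9.09088 / 6 = 1.5151467
Recovered sample variance s_r^2 = 1.0363e-07
Control sample variance s_c^2 = 6.99067e-08
Welch SE (unpooled) = sqrt(s_r^2/n_r + s_c^2/n_c) = sqrt(1.72717e-08 + 1.16511e-08) = sqrt(2.89228e-08) = 0.000170067
|mean_r - mean_c| = 0.00210167
t = 0.00210167 / 0.000170067 = 12.36

12.36


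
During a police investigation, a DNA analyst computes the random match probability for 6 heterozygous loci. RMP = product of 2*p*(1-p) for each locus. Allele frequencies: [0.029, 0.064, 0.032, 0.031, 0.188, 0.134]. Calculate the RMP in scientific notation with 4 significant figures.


Computing RMP for 6 loci:
Locus 1: 2 * 0.029 * 0.971 = 0.056318
Locus 2: 2 * 0.064 * 0.936 = 0.119808
Locus 3: 2 * 0.032 * 0.968 = 0.061952
Locus 4: 2 * 0.031 * 0.969 = 0.060078
Locus 5: 2 * 0.188 * 0.812 = 0.305312
Locus 6: 2 * 0.134 * 0.866 = 0.232088
RMP = 1.780e-06

1.780e-06


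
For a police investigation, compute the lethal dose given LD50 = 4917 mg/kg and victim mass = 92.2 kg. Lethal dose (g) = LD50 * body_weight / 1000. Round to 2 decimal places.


Lethal dose calculation:
Lethal dose = LD50 * body_weight / 1000
= 4917 * 92.2 / 1000
= 453347.4 / 1000
= 453.35 g

453.35


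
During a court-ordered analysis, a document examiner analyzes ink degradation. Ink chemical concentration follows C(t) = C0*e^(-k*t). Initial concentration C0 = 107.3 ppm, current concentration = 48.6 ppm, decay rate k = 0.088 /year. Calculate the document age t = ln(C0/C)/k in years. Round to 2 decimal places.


Document age estimation:
C0/C = 107.3 / 48.6 = 2.207819
ln(C0/C) = 0.792005
t = 0.792005 / 0.088 = 9.00 years

9.00


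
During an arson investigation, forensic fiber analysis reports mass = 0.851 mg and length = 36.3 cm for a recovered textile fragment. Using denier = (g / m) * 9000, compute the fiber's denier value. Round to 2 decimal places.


Denier calculation:
Mass in grams = 0.851 mg / 1000 = 0.000851 g
Length in meters = 36.3 cm / 100 = 0.363 m
Linear density = mass / length = 0.000851 / 0.363 = 0.00234435 g/m
Denier = (g/m) * 9000 = 0.00234435 * 9000 = 21.10

21.10


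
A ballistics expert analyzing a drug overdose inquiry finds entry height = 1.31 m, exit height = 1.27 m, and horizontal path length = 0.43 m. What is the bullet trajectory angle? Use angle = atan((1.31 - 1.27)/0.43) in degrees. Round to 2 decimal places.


Bullet trajectory angle:
Height difference = 1.31 - 1.27 = 0.04 m
angle = atan(0.04 / 0.43)
angle = atan(0.093023)
angle = 5.31 degrees

5.31


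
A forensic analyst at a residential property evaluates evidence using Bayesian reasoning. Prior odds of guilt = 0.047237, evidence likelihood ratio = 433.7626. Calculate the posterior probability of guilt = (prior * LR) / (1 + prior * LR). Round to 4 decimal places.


Bayesian evidence evaluation:
Posterior odds = prior_odds * LR = 0.047237 * 433.7626 = 20.48964
Posterior probability = posterior_odds / (1 + posterior_odds)
= 20.48964 / (1 + 20.48964)
= 20.48964 / 21.48964
= 0.9535

0.9535


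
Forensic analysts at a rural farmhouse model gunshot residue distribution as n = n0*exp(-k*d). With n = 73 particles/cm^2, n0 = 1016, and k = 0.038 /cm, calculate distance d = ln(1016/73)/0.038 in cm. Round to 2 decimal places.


GSR distance calculation:
n0/n = 1016 / 73 = 13.917808
ln(n0/n) = 2.633169
d = 2.633169 / 0.038 = 69.29 cm

69.29


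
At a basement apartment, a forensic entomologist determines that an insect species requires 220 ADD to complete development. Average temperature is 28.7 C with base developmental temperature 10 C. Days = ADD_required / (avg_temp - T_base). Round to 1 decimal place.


Insect development time:
Effective temperature = avg_temp - T_base = 28.7 - 10 = 18.7 C
Days = ADD / effective_temp = 220 / 18.7 = 11.8 days

11.8


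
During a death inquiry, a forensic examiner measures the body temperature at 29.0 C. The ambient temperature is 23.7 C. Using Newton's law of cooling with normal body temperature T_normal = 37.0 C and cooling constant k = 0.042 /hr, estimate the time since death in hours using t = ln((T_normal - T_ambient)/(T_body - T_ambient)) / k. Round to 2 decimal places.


Using Newton's law of cooling:
t = ln((T_normal - T_ambient) / (T_body - T_ambient)) / k
T_normal - T_ambient = 13.3
T_body - T_ambient = 5.3
Ratio = 2.509434
ln(ratio) = 0.920057
t = 0.920057 / 0.042 = 21.91 hours

21.91


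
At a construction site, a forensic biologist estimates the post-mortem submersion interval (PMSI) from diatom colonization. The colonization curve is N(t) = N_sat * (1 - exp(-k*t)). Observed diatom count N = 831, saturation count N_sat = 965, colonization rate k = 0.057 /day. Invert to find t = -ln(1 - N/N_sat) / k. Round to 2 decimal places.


PMSI from diatom colonization curve:
N / N_sat = 831 / 965 = 0.86114
1 - N/N_sat = 0.13886
ln(1 - N/N_sat) = -1.974289
t = -ln(1 - N/N_sat) / k = -(-1.974289) / 0.057 = 34.64 days

34.64


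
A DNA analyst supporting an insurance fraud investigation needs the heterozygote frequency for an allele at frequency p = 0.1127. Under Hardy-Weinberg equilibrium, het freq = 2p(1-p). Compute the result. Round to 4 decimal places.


Hardy-Weinberg heterozygote frequency:
q = 1 - p = 1 - 0.1127 = 0.8873
2pq = 2 * 0.1127 * 0.8873 = 0.2000

0.2000


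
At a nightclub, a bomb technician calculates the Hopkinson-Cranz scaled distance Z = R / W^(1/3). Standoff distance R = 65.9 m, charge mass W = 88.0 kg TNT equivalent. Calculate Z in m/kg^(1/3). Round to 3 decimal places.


Scaled distance calculation:
W^(1/3) = 88.0^(1/3) = 4.44796
Z = R / W^(1/3) = 65.9 / 4.44796
Z = 14.816 m/kg^(1/3)

14.816


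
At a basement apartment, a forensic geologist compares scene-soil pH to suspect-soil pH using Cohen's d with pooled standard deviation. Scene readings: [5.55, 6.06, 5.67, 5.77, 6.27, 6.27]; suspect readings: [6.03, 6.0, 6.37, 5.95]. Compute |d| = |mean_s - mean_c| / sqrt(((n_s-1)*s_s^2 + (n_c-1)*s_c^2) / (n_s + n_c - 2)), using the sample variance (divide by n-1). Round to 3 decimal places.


Pooled-variance Cohen's d for soil pH comparison:
Scene mean = 35.59 / 6 = 5.931667
Suspect mean = 24.35 / 4 = 6.0875
Scene sample variance s_s^2 = 0.097137
Suspect sample variance s_c^2 = 0.036558
Pooled variance = ((n_s-1)*s_s^2 + (n_c-1)*s_c^2) / (n_s + n_c - 2) = 0.07442
Pooled SD = sqrt(0.07442) = 0.2728
Mean difference = -0.155833
|d| = |-0.155833| / 0.2728 = 0.571

0.571


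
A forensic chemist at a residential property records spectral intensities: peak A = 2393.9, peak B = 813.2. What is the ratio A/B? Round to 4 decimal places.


Spectral peak ratio:
Peak A = 2393.9 counts
Peak B = 813.2 counts
Ratio = 2393.9 / 813.2 = 2.9438

2.9438


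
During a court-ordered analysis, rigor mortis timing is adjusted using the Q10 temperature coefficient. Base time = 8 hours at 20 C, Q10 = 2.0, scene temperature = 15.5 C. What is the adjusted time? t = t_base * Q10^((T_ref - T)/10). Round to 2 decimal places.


Rigor mortis time adjustment:
Exponent = (T_ref - T_actual) / 10 = (20 - 15.5) / 10 = 0.45
Q10 factor = 2.0^0.45 = 1.36604
t_adjusted = 8 * 1.36604 = 10.93 hours

10.93


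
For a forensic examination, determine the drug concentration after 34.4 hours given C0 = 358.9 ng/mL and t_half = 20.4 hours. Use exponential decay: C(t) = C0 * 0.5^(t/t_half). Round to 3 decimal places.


Drug concentration decay:
Number of half-lives = t / t_half = 34.4 / 20.4 = 1.686275
Decay factor = 0.5^1.686275 = 0.31072818
C(t) = 358.9 * 0.31072818 = 111.520 ng/mL

111.520


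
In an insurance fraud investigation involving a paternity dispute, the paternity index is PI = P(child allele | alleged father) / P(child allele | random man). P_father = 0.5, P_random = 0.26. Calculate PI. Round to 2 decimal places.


Paternity Index calculation:
PI = P(allele|father) / P(allele|random)
PI = 0.5 / 0.26
PI = 1.92

1.92


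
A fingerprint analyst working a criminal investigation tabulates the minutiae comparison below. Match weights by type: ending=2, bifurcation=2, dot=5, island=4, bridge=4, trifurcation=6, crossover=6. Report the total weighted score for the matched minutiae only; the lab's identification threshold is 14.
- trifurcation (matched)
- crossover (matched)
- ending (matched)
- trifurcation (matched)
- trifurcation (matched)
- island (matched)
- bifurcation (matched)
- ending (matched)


Weighted minutiae match score:
  trifurcation: matched, +6 (running total 6)
  crossover: matched, +6 (running total 12)
  ending: matched, +2 (running total 14)
  trifurcation: matched, +6 (running total 20)
  trifurcation: matched, +6 (running total 26)
  island: matched, +4 (running total 30)
  bifurcation: matched, +2 (running total 32)
  ending: matched, +2 (running total 34)
Total score = 34
Threshold = 14; verdict = identification

34


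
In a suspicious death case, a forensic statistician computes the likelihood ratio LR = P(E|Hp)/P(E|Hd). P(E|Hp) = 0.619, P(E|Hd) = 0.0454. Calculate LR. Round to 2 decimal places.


Likelihood ratio calculation:
LR = P(E|Hp) / P(E|Hd)
LR = 0.619 / 0.0454
LR = 13.63

13.63


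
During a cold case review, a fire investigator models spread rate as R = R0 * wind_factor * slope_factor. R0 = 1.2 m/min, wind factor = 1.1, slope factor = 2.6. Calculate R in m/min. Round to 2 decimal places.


Fire spread rate calculation:
R = R0 * wind_factor * slope_factor
= 1.2 * 1.1 * 2.6
= 1.32 * 2.6
= 3.43 m/min

3.43


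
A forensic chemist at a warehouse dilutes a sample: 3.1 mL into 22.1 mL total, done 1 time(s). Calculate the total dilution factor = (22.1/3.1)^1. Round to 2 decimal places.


Dilution factor calculation:
Single dilution = V_total / V_sample = 22.1 / 3.1 ≈ 7.129032
Number of dilutions = 1
Total DF = (22.1 / 3.1)^1 (full precision, rounded at the end) = 7.13

7.13


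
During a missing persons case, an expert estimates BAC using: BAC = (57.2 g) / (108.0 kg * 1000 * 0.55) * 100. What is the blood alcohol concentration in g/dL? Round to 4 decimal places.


Applying the Widmark formula:
BAC = (dose_g / (body_wt * 1000 * r)) * 100
Denominator = 108.0 * 1000 * 0.55 = 59400
BAC = (57.2 / 59400) * 100
BAC = 0.0963 g/dL

0.0963


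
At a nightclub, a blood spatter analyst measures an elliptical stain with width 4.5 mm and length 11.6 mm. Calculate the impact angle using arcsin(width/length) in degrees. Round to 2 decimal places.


Blood spatter impact angle calculation:
width / length = 4.5 / 11.6 = 0.387931
angle = arcsin(0.387931)
angle = 22.83 degrees

22.83


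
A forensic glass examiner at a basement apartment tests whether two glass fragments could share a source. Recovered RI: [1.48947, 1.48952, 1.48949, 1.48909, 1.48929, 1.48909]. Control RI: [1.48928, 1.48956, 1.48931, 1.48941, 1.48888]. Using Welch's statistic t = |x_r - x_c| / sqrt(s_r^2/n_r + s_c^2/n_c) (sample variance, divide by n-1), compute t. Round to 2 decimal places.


Welch's t-criterion for glass RI comparison:
Recovered mean = sum / n_r = 8.93595 / 6 = 1.489325
Control mean = sum / n_c = 7.44644 / 5 = 1.489288
Recovered sample variance s_r^2 = 3.959e-08
Control sample variance s_c^2 = 6.397e-08
Welch SE (unpooled) = sqrt(s_r^2/n_r + s_c^2/n_c) = sqrt(6.59833e-09 + 1.2794e-08) = sqrt(1.93923e-08) = 0.000139256
|mean_r - mean_c| = 3.7e-05
t = 3.7e-05 / 0.000139256 = 0.27

0.27


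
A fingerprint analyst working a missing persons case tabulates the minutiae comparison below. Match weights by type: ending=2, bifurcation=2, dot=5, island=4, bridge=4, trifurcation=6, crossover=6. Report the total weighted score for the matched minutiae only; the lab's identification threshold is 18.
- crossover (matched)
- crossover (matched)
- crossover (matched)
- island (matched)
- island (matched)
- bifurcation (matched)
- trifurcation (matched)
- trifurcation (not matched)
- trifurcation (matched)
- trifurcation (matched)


Weighted minutiae match score:
  crossover: matched, +6 (running total 6)
  crossover: matched, +6 (running total 12)
  crossover: matched, +6 (running total 18)
  island: matched, +4 (running total 22)
  island: matched, +4 (running total 26)
  bifurcation: matched, +2 (running total 28)
  trifurcation: matched, +6 (running total 34)
  trifurcation: not matched, +0
  trifurcation: matched, +6 (running total 40)
  trifurcation: matched, +6 (running total 46)
Total score = 46
Threshold = 18; verdict = identification

46


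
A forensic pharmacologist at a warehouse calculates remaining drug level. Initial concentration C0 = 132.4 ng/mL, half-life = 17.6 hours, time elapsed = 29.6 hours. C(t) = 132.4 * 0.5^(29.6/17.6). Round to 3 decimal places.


Drug concentration decay:
Number of half-lives = t / t_half = 29.6 / 17.6 = 1.681818
Decay factor = 0.5^1.681818 = 0.31168962
C(t) = 132.4 * 0.31168962 = 41.268 ng/mL

41.268


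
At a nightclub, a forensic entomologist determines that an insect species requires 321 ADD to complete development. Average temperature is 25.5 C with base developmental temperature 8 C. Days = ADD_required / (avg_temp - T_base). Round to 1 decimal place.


Insect development time:
Effective temperature = avg_temp - T_base = 25.5 - 8 = 17.5 C
Days = ADD / effective_temp = 321 / 17.5 = 18.3 days

18.3


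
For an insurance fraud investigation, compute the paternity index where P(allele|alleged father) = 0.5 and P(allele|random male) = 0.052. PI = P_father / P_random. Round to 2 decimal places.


Paternity Index calculation:
PI = P(allele|father) / P(allele|random)
PI = 0.5 / 0.052
PI = 9.62

9.62


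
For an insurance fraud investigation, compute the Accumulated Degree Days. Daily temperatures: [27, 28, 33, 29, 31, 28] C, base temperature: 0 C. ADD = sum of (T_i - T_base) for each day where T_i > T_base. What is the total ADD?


Computing ADD day by day:
Day 1: max(0, 27 - 0) = 27
Day 2: max(0, 28 - 0) = 28
Day 3: max(0, 33 - 0) = 33
Day 4: max(0, 29 - 0) = 29
Day 5: max(0, 31 - 0) = 31
Day 6: max(0, 28 - 0) = 28
Total ADD = 176

176


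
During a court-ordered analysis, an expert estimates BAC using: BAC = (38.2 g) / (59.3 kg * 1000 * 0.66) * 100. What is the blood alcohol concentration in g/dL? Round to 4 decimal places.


Applying the Widmark formula:
BAC = (dose_g / (body_wt * 1000 * r)) * 100
Denominator = 59.3 * 1000 * 0.66 = 39138
BAC = (38.2 / 39138) * 100
BAC = 0.0976 g/dL

0.0976


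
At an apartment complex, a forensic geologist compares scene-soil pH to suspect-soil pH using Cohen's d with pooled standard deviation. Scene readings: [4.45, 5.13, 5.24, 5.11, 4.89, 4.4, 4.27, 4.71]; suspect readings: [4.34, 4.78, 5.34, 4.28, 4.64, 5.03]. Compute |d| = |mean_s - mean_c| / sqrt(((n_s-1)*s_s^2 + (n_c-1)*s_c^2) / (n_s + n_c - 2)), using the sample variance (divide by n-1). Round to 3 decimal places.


Pooled-variance Cohen's d for soil pH comparison:
Scene mean = 38.2 / 8 = 4.775
Suspect mean = 28.41 / 6 = 4.735
Scene sample variance s_s^2 = 0.139029
Suspect sample variance s_c^2 = 0.16543
Pooled variance = ((n_s-1)*s_s^2 + (n_c-1)*s_c^2) / (n_s + n_c - 2) = 0.150029
Pooled SD = sqrt(0.150029) = 0.387336
Mean difference = 0.04
|d| = |0.04| / 0.387336 = 0.103

0.103


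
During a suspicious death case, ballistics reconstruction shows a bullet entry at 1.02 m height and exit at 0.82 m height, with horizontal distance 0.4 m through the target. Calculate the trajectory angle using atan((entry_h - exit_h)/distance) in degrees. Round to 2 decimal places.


Bullet trajectory angle:
Height difference = 1.02 - 0.82 = 0.2 m
angle = atan(0.2 / 0.4)
angle = atan(0.5)
angle = 26.57 degrees

26.57


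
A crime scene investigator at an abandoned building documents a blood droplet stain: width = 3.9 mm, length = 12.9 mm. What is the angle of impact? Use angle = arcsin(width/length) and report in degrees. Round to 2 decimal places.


Blood spatter impact angle calculation:
width / length = 3.9 / 12.9 = 0.302326
angle = arcsin(0.302326)
angle = 17.60 degrees

17.60


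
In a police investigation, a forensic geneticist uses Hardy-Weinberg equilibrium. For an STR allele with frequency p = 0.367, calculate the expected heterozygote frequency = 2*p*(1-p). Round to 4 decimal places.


Hardy-Weinberg heterozygote frequency:
q = 1 - p = 1 - 0.367 = 0.633
2pq = 2 * 0.367 * 0.633 = 0.4646

0.4646


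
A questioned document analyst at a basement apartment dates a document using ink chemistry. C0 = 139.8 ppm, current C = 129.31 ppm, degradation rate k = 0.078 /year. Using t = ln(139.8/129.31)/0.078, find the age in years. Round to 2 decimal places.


Document age estimation:
C0/C = 139.8 / 129.31 = 1.081123
ln(C0/C) = 0.078
t = 0.078 / 0.078 = 1.00 years

1.00


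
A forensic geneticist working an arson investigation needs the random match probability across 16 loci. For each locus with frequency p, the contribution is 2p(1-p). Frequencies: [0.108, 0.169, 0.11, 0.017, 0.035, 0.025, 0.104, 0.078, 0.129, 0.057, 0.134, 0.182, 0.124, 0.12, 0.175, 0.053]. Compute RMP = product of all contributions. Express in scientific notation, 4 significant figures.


Computing RMP for 16 loci:
Locus 1: 2 * 0.108 * 0.892 = 0.192672
Locus 2: 2 * 0.169 * 0.831 = 0.280878
Locus 3: 2 * 0.11 * 0.89 = 0.1958
Locus 4: 2 * 0.017 * 0.983 = 0.033422
Locus 5: 2 * 0.035 * 0.965 = 0.06755
Locus 6: 2 * 0.025 * 0.975 = 0.04875
Locus 7: 2 * 0.104 * 0.896 = 0.186368
Locus 8: 2 * 0.078 * 0.922 = 0.143832
Locus 9: 2 * 0.129 * 0.871 = 0.224718
Locus 10: 2 * 0.057 * 0.943 = 0.107502
Locus 11: 2 * 0.134 * 0.866 = 0.232088
Locus 12: 2 * 0.182 * 0.818 = 0.297752
Locus 13: 2 * 0.124 * 0.876 = 0.217248
Locus 14: 2 * 0.12 * 0.88 = 0.2112
Locus 15: 2 * 0.175 * 0.825 = 0.28875
Locus 16: 2 * 0.053 * 0.947 = 0.100382
RMP = 6.941e-14

6.941e-14


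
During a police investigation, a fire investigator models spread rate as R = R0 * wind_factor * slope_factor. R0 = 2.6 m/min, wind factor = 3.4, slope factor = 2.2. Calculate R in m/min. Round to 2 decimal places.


Fire spread rate calculation:
R = R0 * wind_factor * slope_factor
= 2.6 * 3.4 * 2.2
= 8.84 * 2.2
= 19.45 m/min

19.45


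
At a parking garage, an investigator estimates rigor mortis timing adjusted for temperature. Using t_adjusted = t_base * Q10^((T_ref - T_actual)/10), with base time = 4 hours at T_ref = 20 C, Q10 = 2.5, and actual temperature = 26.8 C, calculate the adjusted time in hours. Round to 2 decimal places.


Rigor mortis time adjustment:
Exponent = (T_ref - T_actual) / 10 = (20 - 26.8) / 10 = -0.68
Q10 factor = 2.5^-0.68 = 0.53629
t_adjusted = 4 * 0.53629 = 2.15 hours

2.15


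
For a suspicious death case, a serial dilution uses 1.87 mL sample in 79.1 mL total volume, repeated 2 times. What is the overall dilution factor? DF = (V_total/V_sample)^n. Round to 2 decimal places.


Dilution factor calculation:
Single dilution = V_total / V_sample = 79.1 / 1.87 ≈ 42.299465
Number of dilutions = 2
Total DF = (79.1 / 1.87)^2 (full precision, rounded at the end) = 1789.24

1789.24


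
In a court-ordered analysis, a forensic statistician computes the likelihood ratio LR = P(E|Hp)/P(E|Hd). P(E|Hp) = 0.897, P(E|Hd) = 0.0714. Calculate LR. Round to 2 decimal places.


Likelihood ratio calculation:
LR = P(E|Hp) / P(E|Hd)
LR = 0.897 / 0.0714
LR = 12.56

12.56


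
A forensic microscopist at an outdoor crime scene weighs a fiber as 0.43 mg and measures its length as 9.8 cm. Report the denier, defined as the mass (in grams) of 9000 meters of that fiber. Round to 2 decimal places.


Denier calculation:
Mass in grams = 0.43 mg / 1000 = 0.00043 g
Length in meters = 9.8 cm / 100 = 0.098 m
Linear density = mass / length = 0.00043 / 0.098 = 0.00438776 g/m
Denier = (g/m) * 9000 = 0.00438776 * 9000 = 39.49

39.49


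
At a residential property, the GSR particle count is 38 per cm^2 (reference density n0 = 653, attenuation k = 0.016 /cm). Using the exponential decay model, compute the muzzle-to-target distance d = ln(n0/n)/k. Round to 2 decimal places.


GSR distance calculation:
n0/n = 653 / 38 = 17.184211
ln(n0/n) = 2.843991
d = 2.843991 / 0.016 = 177.75 cm

177.75


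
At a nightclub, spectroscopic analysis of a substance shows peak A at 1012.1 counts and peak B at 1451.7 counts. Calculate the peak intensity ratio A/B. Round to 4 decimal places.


Spectral peak ratio:
Peak A = 1012.1 counts
Peak B = 1451.7 counts
Ratio = 1012.1 / 1451.7 = 0.6972

0.6972


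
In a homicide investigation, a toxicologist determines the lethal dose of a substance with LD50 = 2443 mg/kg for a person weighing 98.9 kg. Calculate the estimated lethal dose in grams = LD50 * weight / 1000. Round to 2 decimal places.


Lethal dose calculation:
Lethal dose = LD50 * body_weight / 1000
= 2443 * 98.9 / 1000
= 241612.7 / 1000
= 241.61 g

241.61


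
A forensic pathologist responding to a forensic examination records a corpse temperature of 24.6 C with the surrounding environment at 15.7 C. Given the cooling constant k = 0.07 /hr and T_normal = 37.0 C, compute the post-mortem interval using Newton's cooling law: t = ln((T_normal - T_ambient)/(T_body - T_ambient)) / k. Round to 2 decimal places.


Using Newton's law of cooling:
t = ln((T_normal - T_ambient) / (T_body - T_ambient)) / k
T_normal - T_ambient = 21.3
T_body - T_ambient = 8.9
Ratio = 2.393258
ln(ratio) = 0.872656
t = 0.872656 / 0.07 = 12.47 hours

12.47


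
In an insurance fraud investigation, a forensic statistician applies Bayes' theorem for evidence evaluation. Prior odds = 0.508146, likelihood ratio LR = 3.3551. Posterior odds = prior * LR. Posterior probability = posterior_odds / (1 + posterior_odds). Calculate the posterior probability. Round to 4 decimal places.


Bayesian evidence evaluation:
Posterior odds = prior_odds * LR = 0.508146 * 3.3551 = 1.704881
Posterior probability = posterior_odds / (1 + posterior_odds)
= 1.704881 / (1 + 1.704881)
= 1.704881 / 2.704881
= 0.6303

0.6303


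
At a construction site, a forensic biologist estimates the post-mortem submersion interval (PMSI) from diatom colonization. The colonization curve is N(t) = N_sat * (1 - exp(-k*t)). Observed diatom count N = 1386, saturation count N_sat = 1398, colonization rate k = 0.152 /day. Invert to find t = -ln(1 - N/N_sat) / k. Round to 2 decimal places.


PMSI from diatom colonization curve:
N / N_sat = 1386 / 1398 = 0.991416
1 - N/N_sat = 0.008584
ln(1 - N/N_sat) = -4.757855
t = -ln(1 - N/N_sat) / k = -(-4.757855) / 0.152 = 31.30 days

31.30


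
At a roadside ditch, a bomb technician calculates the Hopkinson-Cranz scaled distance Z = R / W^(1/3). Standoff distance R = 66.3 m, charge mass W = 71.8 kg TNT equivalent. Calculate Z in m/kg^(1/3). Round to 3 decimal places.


Scaled distance calculation:
W^(1/3) = 71.8^(1/3) = 4.156312
Z = R / W^(1/3) = 66.3 / 4.156312
Z = 15.952 m/kg^(1/3)

15.952


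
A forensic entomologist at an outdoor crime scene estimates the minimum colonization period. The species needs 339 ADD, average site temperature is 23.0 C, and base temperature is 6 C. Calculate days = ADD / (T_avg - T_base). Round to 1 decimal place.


Insect development time:
Effective temperature = avg_temp - T_base = 23.0 - 6 = 17.0 C
Days = ADD / effective_temp = 339 / 17.0 = 19.9 days

19.9


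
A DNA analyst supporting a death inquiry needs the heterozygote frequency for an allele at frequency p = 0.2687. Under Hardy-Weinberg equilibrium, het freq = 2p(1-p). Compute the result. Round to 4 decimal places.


Hardy-Weinberg heterozygote frequency:
q = 1 - p = 1 - 0.2687 = 0.7313
2pq = 2 * 0.2687 * 0.7313 = 0.3930

0.3930


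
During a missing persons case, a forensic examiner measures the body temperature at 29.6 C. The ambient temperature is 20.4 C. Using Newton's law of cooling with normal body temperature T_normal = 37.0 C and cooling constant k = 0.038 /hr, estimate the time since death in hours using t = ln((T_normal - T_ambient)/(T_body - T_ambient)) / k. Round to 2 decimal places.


Using Newton's law of cooling:
t = ln((T_normal - T_ambient) / (T_body - T_ambient)) / k
T_normal - T_ambient = 16.6
T_body - T_ambient = 9.2
Ratio = 1.804348
ln(ratio) = 0.590199
t = 0.590199 / 0.038 = 15.53 hours

15.53


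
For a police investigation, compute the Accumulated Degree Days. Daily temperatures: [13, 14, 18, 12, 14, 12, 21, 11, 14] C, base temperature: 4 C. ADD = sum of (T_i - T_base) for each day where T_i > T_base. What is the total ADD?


Computing ADD day by day:
Day 1: max(0, 13 - 4) = 9
Day 2: max(0, 14 - 4) = 10
Day 3: max(0, 18 - 4) = 14
Day 4: max(0, 12 - 4) = 8
Day 5: max(0, 14 - 4) = 10
Day 6: max(0, 12 - 4) = 8
Day 7: max(0, 21 - 4) = 17
Day 8: max(0, 11 - 4) = 7
Day 9: max(0, 14 - 4) = 10
Total ADD = 93

93


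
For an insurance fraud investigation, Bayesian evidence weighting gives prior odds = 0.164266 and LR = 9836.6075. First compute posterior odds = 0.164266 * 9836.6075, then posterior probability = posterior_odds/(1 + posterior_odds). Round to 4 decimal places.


Bayesian evidence evaluation:
Posterior odds = prior_odds * LR = 0.164266 * 9836.6075 = 1615.82
Posterior probability = posterior_odds / (1 + posterior_odds)
= 1615.82 / (1 + 1615.82)
= 1615.82 / 1616.82
= 0.9994

0.9994


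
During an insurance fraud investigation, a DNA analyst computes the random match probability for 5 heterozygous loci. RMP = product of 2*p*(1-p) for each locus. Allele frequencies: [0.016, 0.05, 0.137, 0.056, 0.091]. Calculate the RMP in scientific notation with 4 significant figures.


Computing RMP for 5 loci:
Locus 1: 2 * 0.016 * 0.984 = 0.031488
Locus 2: 2 * 0.05 * 0.95 = 0.095
Locus 3: 2 * 0.137 * 0.863 = 0.236462
Locus 4: 2 * 0.056 * 0.944 = 0.105728
Locus 5: 2 * 0.091 * 0.909 = 0.165438
RMP = 1.237e-05

1.237e-05
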